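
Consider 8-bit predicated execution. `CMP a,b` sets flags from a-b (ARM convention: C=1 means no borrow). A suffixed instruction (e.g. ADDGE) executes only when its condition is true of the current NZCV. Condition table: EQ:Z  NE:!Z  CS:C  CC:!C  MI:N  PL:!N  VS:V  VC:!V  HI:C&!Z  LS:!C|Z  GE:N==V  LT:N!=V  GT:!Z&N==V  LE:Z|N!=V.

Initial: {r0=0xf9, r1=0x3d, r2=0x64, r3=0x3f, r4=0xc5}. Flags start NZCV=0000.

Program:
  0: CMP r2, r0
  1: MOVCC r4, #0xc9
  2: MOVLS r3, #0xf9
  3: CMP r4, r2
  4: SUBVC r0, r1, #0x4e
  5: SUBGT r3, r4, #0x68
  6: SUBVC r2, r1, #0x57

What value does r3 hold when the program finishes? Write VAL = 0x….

VAL = 0xf9

0: ✓ CMP  NZCV=0000
1: ✓ MOVCC  r4←0xc9
2: ✓ MOVLS  r3←0xf9
3: ✓ CMP  NZCV=0011
4: · SUBVC
5: · SUBGT
6: · SUBVC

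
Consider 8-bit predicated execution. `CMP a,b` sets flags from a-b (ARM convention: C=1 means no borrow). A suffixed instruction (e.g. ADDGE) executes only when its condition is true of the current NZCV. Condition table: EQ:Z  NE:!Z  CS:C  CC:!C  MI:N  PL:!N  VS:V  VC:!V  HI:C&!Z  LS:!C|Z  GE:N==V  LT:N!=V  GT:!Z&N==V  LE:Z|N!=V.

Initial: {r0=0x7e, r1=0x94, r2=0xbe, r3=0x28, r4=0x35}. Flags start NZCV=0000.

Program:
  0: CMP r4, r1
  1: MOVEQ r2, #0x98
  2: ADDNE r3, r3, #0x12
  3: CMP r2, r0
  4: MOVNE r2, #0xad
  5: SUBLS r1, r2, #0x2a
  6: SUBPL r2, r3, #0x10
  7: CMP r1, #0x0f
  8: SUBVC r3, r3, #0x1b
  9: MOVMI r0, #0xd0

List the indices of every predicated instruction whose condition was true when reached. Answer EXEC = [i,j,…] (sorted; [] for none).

EXEC = [2,4,6,8,9]

0: ✓ CMP  NZCV=1001
1: · MOVEQ
2: ✓ ADDNE  r3←0x3a
3: ✓ CMP  NZCV=0011
4: ✓ MOVNE  r2←0xad
5: · SUBLS
6: ✓ SUBPL  r2←0x2a
7: ✓ CMP  NZCV=1010
8: ✓ SUBVC  r3←0x1f
9: ✓ MOVMI  r0←0xd0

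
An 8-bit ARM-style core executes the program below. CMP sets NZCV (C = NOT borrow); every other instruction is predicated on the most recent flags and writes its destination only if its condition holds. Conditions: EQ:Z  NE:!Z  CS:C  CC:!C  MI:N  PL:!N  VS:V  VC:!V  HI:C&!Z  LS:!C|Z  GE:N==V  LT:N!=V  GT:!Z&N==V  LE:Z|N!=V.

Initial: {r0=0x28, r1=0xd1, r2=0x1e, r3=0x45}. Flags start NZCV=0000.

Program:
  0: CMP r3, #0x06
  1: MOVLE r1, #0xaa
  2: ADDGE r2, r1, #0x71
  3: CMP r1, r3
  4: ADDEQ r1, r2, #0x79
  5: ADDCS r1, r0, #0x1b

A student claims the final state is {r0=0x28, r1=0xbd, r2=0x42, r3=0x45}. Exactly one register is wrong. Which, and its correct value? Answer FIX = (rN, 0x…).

FIX = (r1, 0x43)

0: ✓ CMP  NZCV=0010
1: · MOVLE
2: ✓ ADDGE  r2←0x42
3: ✓ CMP  NZCV=1010
4: · ADDEQ
5: ✓ ADDCS  r1←0x43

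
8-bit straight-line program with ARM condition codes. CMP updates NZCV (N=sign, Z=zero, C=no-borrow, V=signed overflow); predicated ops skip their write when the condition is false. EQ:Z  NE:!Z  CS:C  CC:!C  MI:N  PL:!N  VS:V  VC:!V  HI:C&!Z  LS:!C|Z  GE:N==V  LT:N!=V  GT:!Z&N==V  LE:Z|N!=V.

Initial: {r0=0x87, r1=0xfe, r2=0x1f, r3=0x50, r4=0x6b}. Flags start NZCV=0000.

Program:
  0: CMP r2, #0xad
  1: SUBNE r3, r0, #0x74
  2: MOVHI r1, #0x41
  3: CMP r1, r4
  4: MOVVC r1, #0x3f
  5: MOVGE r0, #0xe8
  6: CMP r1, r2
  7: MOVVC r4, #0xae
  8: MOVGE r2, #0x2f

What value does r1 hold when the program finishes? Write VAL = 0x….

VAL = 0x3f

[0] flags=0000 → (cmp)
[1] flags=0000 NE?T → r3=0x13
[2] flags=0000 HI?F → skip
[3] flags=1010 → (cmp)
[4] flags=1010 VC?T → r1=0x3f
[5] flags=1010 GE?F → skip
[6] flags=0010 → (cmp)
[7] flags=0010 VC?T → r4=0xae
[8] flags=0010 GE?T → r2=0x2f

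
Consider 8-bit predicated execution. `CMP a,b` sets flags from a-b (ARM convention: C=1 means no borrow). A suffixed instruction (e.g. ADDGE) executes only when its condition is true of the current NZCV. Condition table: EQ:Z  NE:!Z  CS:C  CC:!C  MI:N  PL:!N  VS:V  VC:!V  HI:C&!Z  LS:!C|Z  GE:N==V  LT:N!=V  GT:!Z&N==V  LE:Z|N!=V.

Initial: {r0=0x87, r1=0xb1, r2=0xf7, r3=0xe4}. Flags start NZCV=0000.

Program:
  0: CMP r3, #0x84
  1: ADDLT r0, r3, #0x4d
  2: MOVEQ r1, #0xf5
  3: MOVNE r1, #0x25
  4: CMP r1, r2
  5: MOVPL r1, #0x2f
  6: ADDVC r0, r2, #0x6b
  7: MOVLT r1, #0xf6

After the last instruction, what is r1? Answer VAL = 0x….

0: ✓ CMP  NZCV=0010
1: · ADDLT
2: · MOVEQ
3: ✓ MOVNE  r1←0x25
4: ✓ CMP  NZCV=0000
5: ✓ MOVPL  r1←0x2f
6: ✓ ADDVC  r0←0x62
7: · MOVLT

VAL = 0x2f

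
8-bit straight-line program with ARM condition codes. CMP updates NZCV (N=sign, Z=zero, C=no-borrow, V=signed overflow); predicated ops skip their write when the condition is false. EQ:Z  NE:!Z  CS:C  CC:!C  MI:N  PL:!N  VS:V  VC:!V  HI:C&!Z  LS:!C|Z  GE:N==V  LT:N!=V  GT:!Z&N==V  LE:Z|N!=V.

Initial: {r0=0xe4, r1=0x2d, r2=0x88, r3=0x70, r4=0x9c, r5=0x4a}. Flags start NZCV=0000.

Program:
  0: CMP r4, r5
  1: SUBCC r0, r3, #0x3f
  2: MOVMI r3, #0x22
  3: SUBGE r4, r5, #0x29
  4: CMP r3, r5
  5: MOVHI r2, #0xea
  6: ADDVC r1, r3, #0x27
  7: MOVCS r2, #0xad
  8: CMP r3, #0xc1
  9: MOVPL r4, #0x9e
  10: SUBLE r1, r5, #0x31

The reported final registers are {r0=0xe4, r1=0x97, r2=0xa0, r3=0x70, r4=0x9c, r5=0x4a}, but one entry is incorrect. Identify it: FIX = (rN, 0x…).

[0] flags=0011 → (cmp)
[1] flags=0011 CC?F → skip
[2] flags=0011 MI?F → skip
[3] flags=0011 GE?F → skip
[4] flags=0010 → (cmp)
[5] flags=0010 HI?T → r2=0xea
[6] flags=0010 VC?T → r1=0x97
[7] flags=0010 CS?T → r2=0xad
[8] flags=1001 → (cmp)
[9] flags=1001 PL?F → skip
[10] flags=1001 LE?F → skip

FIX = (r2, 0xad)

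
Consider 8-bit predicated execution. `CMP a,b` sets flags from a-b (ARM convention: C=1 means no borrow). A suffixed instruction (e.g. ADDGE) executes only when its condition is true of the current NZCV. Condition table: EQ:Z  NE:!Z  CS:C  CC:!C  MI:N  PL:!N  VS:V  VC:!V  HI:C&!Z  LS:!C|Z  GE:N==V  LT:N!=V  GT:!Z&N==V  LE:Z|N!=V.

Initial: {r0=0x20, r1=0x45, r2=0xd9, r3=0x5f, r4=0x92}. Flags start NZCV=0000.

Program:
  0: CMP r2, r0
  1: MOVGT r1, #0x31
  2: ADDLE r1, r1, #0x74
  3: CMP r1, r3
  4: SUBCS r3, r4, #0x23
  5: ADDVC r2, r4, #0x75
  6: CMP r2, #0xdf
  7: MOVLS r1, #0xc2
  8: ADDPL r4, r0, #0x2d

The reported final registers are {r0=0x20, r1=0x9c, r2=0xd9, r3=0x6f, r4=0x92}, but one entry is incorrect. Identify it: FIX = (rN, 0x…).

FIX = (r1, 0xc2)

[0] flags=1010 → (cmp)
[1] flags=1010 GT?F → skip
[2] flags=1010 LE?T → r1=0xb9
[3] flags=0011 → (cmp)
[4] flags=0011 CS?T → r3=0x6f
[5] flags=0011 VC?F → skip
[6] flags=1000 → (cmp)
[7] flags=1000 LS?T → r1=0xc2
[8] flags=1000 PL?F → skip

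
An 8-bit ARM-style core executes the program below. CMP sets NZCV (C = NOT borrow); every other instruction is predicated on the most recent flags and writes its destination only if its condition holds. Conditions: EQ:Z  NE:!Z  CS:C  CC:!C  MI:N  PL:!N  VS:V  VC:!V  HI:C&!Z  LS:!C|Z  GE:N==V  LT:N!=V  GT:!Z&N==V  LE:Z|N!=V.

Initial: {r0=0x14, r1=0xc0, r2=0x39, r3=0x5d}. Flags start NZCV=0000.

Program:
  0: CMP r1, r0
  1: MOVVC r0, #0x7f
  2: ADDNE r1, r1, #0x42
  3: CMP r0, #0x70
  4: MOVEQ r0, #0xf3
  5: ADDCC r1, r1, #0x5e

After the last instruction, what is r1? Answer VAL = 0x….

0: ✓ CMP  NZCV=1010
1: ✓ MOVVC  r0←0x7f
2: ✓ ADDNE  r1←0x02
3: ✓ CMP  NZCV=0010
4: · MOVEQ
5: · ADDCC

VAL = 0x02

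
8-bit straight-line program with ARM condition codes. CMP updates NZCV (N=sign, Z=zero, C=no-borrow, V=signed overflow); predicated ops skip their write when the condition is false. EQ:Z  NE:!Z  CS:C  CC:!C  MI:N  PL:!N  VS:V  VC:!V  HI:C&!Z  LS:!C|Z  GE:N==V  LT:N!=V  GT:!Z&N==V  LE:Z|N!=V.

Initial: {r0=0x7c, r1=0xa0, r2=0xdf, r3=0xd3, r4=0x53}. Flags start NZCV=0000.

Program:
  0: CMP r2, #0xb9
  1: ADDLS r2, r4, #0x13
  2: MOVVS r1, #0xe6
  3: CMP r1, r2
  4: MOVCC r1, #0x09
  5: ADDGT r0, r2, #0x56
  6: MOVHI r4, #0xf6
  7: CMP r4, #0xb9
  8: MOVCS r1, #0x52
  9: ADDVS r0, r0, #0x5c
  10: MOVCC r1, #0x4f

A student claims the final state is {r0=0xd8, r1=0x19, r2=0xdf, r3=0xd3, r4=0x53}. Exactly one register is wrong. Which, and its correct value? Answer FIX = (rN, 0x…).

0: ✓ CMP  NZCV=0010
1: · ADDLS
2: · MOVVS
3: ✓ CMP  NZCV=1000
4: ✓ MOVCC  r1←0x09
5: · ADDGT
6: · MOVHI
7: ✓ CMP  NZCV=1001
8: · MOVCS
9: ✓ ADDVS  r0←0xd8
10: ✓ MOVCC  r1←0x4f

FIX = (r1, 0x4f)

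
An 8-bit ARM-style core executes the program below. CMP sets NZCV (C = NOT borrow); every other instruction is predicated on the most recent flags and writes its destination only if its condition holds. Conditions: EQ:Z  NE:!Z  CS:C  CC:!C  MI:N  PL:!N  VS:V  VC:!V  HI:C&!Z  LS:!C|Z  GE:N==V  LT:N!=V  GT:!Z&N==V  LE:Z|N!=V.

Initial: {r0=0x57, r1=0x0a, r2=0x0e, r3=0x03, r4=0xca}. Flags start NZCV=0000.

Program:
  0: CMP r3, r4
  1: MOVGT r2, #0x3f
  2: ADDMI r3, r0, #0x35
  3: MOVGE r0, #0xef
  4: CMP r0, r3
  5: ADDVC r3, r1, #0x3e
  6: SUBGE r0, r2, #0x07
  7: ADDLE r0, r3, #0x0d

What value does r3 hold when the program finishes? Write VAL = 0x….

VAL = 0x48

0: ✓ CMP  NZCV=0000
1: ✓ MOVGT  r2←0x3f
2: · ADDMI
3: ✓ MOVGE  r0←0xef
4: ✓ CMP  NZCV=1010
5: ✓ ADDVC  r3←0x48
6: · SUBGE
7: ✓ ADDLE  r0←0x55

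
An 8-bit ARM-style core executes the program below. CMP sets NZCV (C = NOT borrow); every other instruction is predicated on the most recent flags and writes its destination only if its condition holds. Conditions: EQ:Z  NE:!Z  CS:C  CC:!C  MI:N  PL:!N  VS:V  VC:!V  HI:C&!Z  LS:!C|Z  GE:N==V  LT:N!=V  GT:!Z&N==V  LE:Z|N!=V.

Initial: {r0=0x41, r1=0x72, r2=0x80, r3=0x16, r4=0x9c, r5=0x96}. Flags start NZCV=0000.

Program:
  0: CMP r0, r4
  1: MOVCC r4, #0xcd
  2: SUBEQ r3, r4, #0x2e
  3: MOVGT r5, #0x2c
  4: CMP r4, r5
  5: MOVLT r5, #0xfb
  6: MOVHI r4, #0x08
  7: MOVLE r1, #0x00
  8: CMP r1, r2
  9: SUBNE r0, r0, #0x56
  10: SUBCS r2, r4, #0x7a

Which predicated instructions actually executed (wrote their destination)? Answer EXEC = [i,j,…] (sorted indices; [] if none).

EXEC = [1,3,5,6,7,9]

[0] flags=1001 → (cmp)
[1] flags=1001 CC?T → r4=0xcd
[2] flags=1001 EQ?F → skip
[3] flags=1001 GT?T → r5=0x2c
[4] flags=1010 → (cmp)
[5] flags=1010 LT?T → r5=0xfb
[6] flags=1010 HI?T → r4=0x08
[7] flags=1010 LE?T → r1=0x00
[8] flags=1001 → (cmp)
[9] flags=1001 NE?T → r0=0xeb
[10] flags=1001 CS?F → skip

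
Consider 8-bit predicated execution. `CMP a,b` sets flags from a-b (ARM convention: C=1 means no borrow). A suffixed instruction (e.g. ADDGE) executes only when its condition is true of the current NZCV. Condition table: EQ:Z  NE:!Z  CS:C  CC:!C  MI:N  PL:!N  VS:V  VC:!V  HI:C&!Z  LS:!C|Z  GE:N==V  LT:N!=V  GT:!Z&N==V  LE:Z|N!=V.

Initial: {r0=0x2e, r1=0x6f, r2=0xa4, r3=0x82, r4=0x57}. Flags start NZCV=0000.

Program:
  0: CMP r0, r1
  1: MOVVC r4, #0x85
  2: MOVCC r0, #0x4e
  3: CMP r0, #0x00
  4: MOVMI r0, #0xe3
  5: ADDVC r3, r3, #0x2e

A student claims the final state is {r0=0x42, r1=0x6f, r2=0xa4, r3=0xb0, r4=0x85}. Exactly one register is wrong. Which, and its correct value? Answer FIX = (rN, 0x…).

0: ✓ CMP  NZCV=1000
1: ✓ MOVVC  r4←0x85
2: ✓ MOVCC  r0←0x4e
3: ✓ CMP  NZCV=0010
4: · MOVMI
5: ✓ ADDVC  r3←0xb0

FIX = (r0, 0x4e)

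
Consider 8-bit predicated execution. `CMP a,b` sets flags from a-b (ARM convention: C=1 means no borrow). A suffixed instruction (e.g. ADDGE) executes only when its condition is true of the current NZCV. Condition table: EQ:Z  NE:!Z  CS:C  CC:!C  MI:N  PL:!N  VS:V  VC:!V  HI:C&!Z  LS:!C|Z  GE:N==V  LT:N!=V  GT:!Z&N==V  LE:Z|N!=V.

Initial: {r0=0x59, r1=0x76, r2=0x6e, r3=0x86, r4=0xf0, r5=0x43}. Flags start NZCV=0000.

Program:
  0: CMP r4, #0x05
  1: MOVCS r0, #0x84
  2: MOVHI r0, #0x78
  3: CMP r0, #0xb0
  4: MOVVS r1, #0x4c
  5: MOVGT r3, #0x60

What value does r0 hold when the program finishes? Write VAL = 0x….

0: ✓ CMP  NZCV=1010
1: ✓ MOVCS  r0←0x84
2: ✓ MOVHI  r0←0x78
3: ✓ CMP  NZCV=1001
4: ✓ MOVVS  r1←0x4c
5: ✓ MOVGT  r3←0x60

VAL = 0x78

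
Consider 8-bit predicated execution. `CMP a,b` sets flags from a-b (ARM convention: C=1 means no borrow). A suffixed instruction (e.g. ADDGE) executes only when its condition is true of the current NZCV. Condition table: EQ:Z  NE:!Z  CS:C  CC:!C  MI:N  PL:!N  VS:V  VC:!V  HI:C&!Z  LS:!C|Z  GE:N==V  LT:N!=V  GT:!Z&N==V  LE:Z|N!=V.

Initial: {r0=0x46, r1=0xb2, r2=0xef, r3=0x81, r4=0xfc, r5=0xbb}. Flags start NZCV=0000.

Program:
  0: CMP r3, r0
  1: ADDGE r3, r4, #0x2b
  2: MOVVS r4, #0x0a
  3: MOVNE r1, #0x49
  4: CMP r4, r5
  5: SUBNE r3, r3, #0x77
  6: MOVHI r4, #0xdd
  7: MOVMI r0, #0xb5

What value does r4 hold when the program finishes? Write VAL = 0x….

VAL = 0x0a

[0] flags=0011 → (cmp)
[1] flags=0011 GE?F → skip
[2] flags=0011 VS?T → r4=0x0a
[3] flags=0011 NE?T → r1=0x49
[4] flags=0000 → (cmp)
[5] flags=0000 NE?T → r3=0x0a
[6] flags=0000 HI?F → skip
[7] flags=0000 MI?F → skip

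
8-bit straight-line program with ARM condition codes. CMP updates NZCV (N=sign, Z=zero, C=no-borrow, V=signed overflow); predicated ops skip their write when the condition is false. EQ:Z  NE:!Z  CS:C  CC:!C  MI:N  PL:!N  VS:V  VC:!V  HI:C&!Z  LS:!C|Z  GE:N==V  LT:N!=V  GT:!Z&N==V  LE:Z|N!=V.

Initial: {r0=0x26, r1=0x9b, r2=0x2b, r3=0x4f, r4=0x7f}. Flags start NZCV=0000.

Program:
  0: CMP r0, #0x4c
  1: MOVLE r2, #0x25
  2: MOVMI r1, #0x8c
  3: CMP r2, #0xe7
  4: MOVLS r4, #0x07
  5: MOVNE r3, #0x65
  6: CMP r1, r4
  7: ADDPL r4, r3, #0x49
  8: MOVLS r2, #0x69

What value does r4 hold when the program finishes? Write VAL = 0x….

VAL = 0x07

[0] flags=1000 → (cmp)
[1] flags=1000 LE?T → r2=0x25
[2] flags=1000 MI?T → r1=0x8c
[3] flags=0000 → (cmp)
[4] flags=0000 LS?T → r4=0x07
[5] flags=0000 NE?T → r3=0x65
[6] flags=1010 → (cmp)
[7] flags=1010 PL?F → skip
[8] flags=1010 LS?F → skip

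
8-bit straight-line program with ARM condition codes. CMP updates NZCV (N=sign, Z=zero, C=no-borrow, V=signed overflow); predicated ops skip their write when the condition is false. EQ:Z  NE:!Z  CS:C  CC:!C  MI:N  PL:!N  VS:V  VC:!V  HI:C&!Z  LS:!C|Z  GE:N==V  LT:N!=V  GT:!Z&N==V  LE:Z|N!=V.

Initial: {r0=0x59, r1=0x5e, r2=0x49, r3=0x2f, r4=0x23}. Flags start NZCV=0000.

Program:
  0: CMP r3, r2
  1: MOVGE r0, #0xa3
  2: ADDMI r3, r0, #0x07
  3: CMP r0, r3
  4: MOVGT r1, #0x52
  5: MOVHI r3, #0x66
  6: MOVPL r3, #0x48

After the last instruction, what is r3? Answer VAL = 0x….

[0] flags=1000 → (cmp)
[1] flags=1000 GE?F → skip
[2] flags=1000 MI?T → r3=0x60
[3] flags=1000 → (cmp)
[4] flags=1000 GT?F → skip
[5] flags=1000 HI?F → skip
[6] flags=1000 PL?F → skip

VAL = 0x60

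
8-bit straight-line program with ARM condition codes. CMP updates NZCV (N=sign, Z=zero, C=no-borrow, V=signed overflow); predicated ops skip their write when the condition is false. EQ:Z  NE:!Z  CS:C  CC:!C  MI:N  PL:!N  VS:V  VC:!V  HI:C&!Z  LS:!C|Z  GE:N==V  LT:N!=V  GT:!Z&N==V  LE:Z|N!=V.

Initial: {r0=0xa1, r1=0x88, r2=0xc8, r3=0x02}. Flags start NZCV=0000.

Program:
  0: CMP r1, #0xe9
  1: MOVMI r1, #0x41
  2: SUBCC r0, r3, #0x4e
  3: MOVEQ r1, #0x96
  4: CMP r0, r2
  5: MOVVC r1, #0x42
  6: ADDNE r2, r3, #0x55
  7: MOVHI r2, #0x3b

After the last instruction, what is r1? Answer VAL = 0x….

[0] flags=1000 → (cmp)
[1] flags=1000 MI?T → r1=0x41
[2] flags=1000 CC?T → r0=0xb4
[3] flags=1000 EQ?F → skip
[4] flags=1000 → (cmp)
[5] flags=1000 VC?T → r1=0x42
[6] flags=1000 NE?T → r2=0x57
[7] flags=1000 HI?F → skip

VAL = 0x42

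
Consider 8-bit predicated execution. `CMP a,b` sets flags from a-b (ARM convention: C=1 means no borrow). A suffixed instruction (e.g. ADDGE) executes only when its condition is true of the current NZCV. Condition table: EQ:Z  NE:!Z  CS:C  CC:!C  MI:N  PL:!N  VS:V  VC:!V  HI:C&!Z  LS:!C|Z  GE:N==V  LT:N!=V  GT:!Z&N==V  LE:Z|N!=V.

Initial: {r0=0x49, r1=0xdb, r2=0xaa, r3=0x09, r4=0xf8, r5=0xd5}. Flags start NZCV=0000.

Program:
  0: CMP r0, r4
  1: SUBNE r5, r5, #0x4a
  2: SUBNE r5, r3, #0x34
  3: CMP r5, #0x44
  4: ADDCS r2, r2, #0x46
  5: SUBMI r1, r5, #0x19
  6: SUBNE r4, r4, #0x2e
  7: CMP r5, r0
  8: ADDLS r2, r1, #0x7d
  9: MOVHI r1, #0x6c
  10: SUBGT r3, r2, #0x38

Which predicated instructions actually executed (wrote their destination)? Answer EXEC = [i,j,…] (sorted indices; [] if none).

EXEC = [1,2,4,5,6,9]

[0] flags=0000 → (cmp)
[1] flags=0000 NE?T → r5=0x8b
[2] flags=0000 NE?T → r5=0xd5
[3] flags=1010 → (cmp)
[4] flags=1010 CS?T → r2=0xf0
[5] flags=1010 MI?T → r1=0xbc
[6] flags=1010 NE?T → r4=0xca
[7] flags=1010 → (cmp)
[8] flags=1010 LS?F → skip
[9] flags=1010 HI?T → r1=0x6c
[10] flags=1010 GT?F → skip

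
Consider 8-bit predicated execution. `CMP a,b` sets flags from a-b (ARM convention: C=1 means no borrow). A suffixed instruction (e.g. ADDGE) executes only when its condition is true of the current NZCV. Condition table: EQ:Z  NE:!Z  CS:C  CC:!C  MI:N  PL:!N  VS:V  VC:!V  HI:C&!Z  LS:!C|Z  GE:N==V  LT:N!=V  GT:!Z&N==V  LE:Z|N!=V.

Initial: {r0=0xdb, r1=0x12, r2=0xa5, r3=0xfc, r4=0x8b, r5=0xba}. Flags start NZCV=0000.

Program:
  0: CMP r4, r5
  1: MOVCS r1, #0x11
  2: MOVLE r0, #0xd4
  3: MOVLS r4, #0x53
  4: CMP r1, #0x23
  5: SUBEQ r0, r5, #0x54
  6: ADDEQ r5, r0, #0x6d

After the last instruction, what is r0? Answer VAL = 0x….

[0] flags=1000 → (cmp)
[1] flags=1000 CS?F → skip
[2] flags=1000 LE?T → r0=0xd4
[3] flags=1000 LS?T → r4=0x53
[4] flags=1000 → (cmp)
[5] flags=1000 EQ?F → skip
[6] flags=1000 EQ?F → skip

VAL = 0xd4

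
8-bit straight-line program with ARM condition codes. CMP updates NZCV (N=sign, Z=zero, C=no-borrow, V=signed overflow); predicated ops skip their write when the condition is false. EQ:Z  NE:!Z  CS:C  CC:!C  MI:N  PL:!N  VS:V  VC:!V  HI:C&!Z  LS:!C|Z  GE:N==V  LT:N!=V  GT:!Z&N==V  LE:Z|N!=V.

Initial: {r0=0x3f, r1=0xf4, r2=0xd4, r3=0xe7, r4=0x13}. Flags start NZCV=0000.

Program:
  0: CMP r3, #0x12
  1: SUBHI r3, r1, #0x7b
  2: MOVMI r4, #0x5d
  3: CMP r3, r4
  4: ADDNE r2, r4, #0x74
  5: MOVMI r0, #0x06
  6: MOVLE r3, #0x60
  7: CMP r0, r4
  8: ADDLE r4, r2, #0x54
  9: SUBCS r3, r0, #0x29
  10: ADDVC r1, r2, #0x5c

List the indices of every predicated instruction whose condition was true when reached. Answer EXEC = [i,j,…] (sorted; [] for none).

EXEC = [1,2,4,8,10]

0: ✓ CMP  NZCV=1010
1: ✓ SUBHI  r3←0x79
2: ✓ MOVMI  r4←0x5d
3: ✓ CMP  NZCV=0010
4: ✓ ADDNE  r2←0xd1
5: · MOVMI
6: · MOVLE
7: ✓ CMP  NZCV=1000
8: ✓ ADDLE  r4←0x25
9: · SUBCS
10: ✓ ADDVC  r1←0x2d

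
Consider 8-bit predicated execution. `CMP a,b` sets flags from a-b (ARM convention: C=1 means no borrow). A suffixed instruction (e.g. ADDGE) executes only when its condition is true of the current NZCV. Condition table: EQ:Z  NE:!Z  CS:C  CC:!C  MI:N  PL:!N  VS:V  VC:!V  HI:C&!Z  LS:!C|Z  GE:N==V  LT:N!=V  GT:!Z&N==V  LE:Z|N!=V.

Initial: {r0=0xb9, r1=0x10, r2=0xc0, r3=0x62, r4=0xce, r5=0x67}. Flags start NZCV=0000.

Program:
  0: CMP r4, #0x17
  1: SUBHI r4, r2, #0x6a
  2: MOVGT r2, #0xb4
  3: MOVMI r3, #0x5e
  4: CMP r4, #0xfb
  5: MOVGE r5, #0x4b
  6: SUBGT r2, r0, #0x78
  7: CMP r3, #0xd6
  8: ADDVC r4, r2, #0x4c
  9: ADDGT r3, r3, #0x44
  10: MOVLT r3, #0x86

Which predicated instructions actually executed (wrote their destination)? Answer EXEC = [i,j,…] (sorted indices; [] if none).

[0] flags=1010 → (cmp)
[1] flags=1010 HI?T → r4=0x56
[2] flags=1010 GT?F → skip
[3] flags=1010 MI?T → r3=0x5e
[4] flags=0000 → (cmp)
[5] flags=0000 GE?T → r5=0x4b
[6] flags=0000 GT?T → r2=0x41
[7] flags=1001 → (cmp)
[8] flags=1001 VC?F → skip
[9] flags=1001 GT?T → r3=0xa2
[10] flags=1001 LT?F → skip

EXEC = [1,3,5,6,9]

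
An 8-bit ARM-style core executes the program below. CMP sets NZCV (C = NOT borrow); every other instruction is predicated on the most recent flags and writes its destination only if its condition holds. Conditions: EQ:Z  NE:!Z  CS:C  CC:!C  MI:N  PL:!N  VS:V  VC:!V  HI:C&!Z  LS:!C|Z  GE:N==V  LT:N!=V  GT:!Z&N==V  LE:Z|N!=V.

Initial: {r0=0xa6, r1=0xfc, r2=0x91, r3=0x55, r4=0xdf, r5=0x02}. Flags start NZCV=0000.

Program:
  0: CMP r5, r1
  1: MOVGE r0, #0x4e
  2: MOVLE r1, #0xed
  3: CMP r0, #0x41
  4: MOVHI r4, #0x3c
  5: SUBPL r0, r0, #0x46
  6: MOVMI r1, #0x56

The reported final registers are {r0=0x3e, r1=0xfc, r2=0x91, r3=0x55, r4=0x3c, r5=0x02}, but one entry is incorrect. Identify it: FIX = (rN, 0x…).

0: ✓ CMP  NZCV=0000
1: ✓ MOVGE  r0←0x4e
2: · MOVLE
3: ✓ CMP  NZCV=0010
4: ✓ MOVHI  r4←0x3c
5: ✓ SUBPL  r0←0x08
6: · MOVMI

FIX = (r0, 0x08)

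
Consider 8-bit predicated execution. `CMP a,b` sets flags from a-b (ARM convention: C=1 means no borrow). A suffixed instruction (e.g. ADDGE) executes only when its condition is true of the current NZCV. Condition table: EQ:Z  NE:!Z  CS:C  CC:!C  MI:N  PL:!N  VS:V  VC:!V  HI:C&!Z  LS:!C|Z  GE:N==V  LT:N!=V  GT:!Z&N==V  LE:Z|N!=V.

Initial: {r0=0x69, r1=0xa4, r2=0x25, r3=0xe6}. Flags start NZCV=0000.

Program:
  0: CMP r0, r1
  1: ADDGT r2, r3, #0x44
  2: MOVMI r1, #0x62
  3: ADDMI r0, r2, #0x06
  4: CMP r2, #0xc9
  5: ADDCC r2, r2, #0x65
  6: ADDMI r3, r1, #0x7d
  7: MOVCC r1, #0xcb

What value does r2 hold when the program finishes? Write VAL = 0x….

VAL = 0x8f

[0] flags=1001 → (cmp)
[1] flags=1001 GT?T → r2=0x2a
[2] flags=1001 MI?T → r1=0x62
[3] flags=1001 MI?T → r0=0x30
[4] flags=0000 → (cmp)
[5] flags=0000 CC?T → r2=0x8f
[6] flags=0000 MI?F → skip
[7] flags=0000 CC?T → r1=0xcb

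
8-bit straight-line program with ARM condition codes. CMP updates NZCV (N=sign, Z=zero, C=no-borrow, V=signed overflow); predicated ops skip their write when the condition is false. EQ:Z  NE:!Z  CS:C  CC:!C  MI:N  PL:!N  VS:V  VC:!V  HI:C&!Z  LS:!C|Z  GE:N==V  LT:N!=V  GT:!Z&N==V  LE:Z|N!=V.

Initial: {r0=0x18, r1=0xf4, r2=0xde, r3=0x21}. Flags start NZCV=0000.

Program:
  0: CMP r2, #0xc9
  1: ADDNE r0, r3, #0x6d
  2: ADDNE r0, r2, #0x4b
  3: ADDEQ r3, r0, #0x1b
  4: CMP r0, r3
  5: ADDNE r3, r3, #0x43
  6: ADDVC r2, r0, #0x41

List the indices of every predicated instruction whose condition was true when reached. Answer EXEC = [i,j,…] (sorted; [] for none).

EXEC = [1,2,5,6]

0: ✓ CMP  NZCV=0010
1: ✓ ADDNE  r0←0x8e
2: ✓ ADDNE  r0←0x29
3: · ADDEQ
4: ✓ CMP  NZCV=0010
5: ✓ ADDNE  r3←0x64
6: ✓ ADDVC  r2←0x6a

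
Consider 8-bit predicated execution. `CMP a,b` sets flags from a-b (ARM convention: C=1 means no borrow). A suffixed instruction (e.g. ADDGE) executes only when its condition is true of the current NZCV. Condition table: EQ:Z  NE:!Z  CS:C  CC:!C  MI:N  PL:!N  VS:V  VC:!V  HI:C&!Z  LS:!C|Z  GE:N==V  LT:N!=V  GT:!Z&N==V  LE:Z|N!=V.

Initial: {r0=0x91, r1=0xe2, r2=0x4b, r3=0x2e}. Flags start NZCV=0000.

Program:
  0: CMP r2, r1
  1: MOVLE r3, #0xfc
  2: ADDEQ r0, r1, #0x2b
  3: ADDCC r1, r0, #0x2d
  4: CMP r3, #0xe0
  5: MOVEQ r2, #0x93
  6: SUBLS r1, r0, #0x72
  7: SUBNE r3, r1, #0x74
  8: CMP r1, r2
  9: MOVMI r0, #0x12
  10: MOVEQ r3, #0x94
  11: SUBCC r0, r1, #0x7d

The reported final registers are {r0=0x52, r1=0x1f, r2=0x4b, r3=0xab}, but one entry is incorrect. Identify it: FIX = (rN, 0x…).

[0] flags=0000 → (cmp)
[1] flags=0000 LE?F → skip
[2] flags=0000 EQ?F → skip
[3] flags=0000 CC?T → r1=0xbe
[4] flags=0000 → (cmp)
[5] flags=0000 EQ?F → skip
[6] flags=0000 LS?T → r1=0x1f
[7] flags=0000 NE?T → r3=0xab
[8] flags=1000 → (cmp)
[9] flags=1000 MI?T → r0=0x12
[10] flags=1000 EQ?F → skip
[11] flags=1000 CC?T → r0=0xa2

FIX = (r0, 0xa2)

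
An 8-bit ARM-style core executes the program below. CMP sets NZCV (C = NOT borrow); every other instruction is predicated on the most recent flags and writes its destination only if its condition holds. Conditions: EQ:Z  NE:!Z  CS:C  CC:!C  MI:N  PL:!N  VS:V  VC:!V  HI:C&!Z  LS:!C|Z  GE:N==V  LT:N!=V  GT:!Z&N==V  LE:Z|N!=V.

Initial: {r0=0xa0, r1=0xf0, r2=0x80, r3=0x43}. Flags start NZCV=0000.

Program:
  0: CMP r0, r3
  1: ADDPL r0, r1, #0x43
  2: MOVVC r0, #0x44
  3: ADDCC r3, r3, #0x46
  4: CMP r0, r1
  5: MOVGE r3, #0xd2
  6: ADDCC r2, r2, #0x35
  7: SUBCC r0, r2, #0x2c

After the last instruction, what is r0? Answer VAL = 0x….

VAL = 0x89

[0] flags=0011 → (cmp)
[1] flags=0011 PL?T → r0=0x33
[2] flags=0011 VC?F → skip
[3] flags=0011 CC?F → skip
[4] flags=0000 → (cmp)
[5] flags=0000 GE?T → r3=0xd2
[6] flags=0000 CC?T → r2=0xb5
[7] flags=0000 CC?T → r0=0x89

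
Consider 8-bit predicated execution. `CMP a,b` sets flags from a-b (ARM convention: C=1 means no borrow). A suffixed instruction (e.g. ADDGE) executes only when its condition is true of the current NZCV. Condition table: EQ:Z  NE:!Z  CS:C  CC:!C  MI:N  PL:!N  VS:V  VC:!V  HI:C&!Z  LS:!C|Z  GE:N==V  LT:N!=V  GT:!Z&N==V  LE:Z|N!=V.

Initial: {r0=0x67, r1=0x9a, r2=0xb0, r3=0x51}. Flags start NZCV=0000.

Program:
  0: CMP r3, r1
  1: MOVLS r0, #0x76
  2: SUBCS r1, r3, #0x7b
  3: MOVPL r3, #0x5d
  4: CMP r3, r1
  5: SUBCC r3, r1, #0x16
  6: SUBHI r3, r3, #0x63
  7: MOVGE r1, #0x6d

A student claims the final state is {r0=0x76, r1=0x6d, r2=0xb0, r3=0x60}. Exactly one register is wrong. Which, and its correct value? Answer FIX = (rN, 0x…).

[0] flags=1001 → (cmp)
[1] flags=1001 LS?T → r0=0x76
[2] flags=1001 CS?F → skip
[3] flags=1001 PL?F → skip
[4] flags=1001 → (cmp)
[5] flags=1001 CC?T → r3=0x84
[6] flags=1001 HI?F → skip
[7] flags=1001 GE?T → r1=0x6d

FIX = (r3, 0x84)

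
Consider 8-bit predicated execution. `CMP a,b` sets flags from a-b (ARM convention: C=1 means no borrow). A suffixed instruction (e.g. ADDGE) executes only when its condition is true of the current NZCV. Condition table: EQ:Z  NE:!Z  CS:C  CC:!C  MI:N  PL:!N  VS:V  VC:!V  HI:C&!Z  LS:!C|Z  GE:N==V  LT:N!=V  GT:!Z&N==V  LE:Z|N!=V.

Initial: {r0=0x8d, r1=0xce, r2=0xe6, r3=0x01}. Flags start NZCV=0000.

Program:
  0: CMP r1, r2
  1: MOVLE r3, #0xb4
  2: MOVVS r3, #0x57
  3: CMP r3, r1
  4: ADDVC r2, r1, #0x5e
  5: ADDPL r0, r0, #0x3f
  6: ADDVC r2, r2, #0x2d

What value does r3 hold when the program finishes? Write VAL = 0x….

0: ✓ CMP  NZCV=1000
1: ✓ MOVLE  r3←0xb4
2: · MOVVS
3: ✓ CMP  NZCV=1000
4: ✓ ADDVC  r2←0x2c
5: · ADDPL
6: ✓ ADDVC  r2←0x59

VAL = 0xb4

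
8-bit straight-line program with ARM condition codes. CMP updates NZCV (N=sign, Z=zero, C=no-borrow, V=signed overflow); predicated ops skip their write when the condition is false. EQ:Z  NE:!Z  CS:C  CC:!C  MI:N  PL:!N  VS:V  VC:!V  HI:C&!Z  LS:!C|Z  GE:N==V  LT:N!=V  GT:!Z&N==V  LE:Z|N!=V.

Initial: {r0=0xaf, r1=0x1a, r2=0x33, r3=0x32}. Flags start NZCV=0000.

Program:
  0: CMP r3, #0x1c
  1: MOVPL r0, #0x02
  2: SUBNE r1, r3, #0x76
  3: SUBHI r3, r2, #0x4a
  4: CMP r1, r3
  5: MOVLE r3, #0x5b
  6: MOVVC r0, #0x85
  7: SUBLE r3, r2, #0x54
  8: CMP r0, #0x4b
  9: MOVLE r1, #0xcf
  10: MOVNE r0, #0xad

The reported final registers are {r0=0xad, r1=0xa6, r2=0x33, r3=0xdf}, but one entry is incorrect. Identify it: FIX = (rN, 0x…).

FIX = (r1, 0xcf)

0: ✓ CMP  NZCV=0010
1: ✓ MOVPL  r0←0x02
2: ✓ SUBNE  r1←0xbc
3: ✓ SUBHI  r3←0xe9
4: ✓ CMP  NZCV=1000
5: ✓ MOVLE  r3←0x5b
6: ✓ MOVVC  r0←0x85
7: ✓ SUBLE  r3←0xdf
8: ✓ CMP  NZCV=0011
9: ✓ MOVLE  r1←0xcf
10: ✓ MOVNE  r0←0xad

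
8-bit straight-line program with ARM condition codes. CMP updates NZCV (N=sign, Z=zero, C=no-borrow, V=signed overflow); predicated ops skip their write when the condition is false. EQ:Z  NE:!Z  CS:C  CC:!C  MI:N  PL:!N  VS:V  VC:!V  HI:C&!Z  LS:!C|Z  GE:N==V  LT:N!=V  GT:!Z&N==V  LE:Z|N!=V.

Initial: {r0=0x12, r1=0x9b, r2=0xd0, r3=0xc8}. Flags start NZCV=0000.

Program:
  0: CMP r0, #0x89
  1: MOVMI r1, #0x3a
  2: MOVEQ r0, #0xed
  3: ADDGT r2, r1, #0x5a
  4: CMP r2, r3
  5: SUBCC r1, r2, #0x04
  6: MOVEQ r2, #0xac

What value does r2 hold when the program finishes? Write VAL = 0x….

VAL = 0x94

0: ✓ CMP  NZCV=1001
1: ✓ MOVMI  r1←0x3a
2: · MOVEQ
3: ✓ ADDGT  r2←0x94
4: ✓ CMP  NZCV=1000
5: ✓ SUBCC  r1←0x90
6: · MOVEQ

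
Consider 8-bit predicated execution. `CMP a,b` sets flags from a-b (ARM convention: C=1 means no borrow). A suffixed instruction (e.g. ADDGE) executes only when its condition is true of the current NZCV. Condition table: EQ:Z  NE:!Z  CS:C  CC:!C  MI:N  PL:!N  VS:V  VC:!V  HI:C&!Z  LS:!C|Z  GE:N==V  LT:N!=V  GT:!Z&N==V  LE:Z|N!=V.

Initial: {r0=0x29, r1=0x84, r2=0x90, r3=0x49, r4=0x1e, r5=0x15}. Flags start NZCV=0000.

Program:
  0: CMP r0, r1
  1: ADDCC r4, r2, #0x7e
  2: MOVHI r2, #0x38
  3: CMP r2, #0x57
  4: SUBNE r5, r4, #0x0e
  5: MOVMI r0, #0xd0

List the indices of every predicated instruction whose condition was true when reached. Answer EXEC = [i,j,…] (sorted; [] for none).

0: ✓ CMP  NZCV=1001
1: ✓ ADDCC  r4←0x0e
2: · MOVHI
3: ✓ CMP  NZCV=0011
4: ✓ SUBNE  r5←0x00
5: · MOVMI

EXEC = [1,4]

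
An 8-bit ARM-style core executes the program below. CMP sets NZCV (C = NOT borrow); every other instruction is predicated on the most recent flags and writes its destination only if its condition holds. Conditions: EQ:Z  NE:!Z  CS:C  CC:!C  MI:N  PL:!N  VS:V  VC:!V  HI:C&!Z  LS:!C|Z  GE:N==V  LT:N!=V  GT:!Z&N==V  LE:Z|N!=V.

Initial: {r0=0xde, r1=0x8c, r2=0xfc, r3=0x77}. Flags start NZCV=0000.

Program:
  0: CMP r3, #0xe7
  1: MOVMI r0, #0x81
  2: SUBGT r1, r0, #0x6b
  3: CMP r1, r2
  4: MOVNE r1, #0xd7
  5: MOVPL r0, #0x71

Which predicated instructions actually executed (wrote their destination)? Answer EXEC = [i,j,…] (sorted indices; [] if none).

EXEC = [1,2,4,5]

0: ✓ CMP  NZCV=1001
1: ✓ MOVMI  r0←0x81
2: ✓ SUBGT  r1←0x16
3: ✓ CMP  NZCV=0000
4: ✓ MOVNE  r1←0xd7
5: ✓ MOVPL  r0←0x71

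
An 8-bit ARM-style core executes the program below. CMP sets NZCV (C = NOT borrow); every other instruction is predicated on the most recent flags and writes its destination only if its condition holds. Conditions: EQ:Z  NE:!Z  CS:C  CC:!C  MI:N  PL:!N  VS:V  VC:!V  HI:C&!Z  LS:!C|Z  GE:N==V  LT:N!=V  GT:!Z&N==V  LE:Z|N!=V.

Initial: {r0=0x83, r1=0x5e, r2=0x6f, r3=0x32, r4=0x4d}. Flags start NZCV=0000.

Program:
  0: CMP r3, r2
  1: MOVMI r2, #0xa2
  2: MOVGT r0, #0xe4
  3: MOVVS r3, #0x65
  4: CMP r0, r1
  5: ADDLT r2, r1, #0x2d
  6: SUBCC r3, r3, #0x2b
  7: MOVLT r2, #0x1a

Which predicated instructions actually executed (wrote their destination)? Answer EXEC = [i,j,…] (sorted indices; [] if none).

0: ✓ CMP  NZCV=1000
1: ✓ MOVMI  r2←0xa2
2: · MOVGT
3: · MOVVS
4: ✓ CMP  NZCV=0011
5: ✓ ADDLT  r2←0x8b
6: · SUBCC
7: ✓ MOVLT  r2←0x1a

EXEC = [1,5,7]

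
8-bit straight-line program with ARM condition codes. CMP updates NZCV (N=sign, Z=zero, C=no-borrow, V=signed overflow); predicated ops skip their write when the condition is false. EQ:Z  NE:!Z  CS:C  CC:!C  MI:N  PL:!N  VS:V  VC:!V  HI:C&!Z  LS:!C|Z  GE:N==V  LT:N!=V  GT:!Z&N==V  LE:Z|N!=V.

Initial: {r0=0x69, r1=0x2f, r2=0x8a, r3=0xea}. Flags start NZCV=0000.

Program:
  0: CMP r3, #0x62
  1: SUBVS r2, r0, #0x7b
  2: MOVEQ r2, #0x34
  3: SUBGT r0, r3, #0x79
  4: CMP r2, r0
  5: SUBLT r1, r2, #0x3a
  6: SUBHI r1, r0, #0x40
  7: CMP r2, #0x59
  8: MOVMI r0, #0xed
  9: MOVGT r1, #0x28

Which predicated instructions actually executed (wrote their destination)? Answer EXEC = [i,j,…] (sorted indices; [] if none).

0: ✓ CMP  NZCV=1010
1: · SUBVS
2: · MOVEQ
3: · SUBGT
4: ✓ CMP  NZCV=0011
5: ✓ SUBLT  r1←0x50
6: ✓ SUBHI  r1←0x29
7: ✓ CMP  NZCV=0011
8: · MOVMI
9: · MOVGT

EXEC = [5,6]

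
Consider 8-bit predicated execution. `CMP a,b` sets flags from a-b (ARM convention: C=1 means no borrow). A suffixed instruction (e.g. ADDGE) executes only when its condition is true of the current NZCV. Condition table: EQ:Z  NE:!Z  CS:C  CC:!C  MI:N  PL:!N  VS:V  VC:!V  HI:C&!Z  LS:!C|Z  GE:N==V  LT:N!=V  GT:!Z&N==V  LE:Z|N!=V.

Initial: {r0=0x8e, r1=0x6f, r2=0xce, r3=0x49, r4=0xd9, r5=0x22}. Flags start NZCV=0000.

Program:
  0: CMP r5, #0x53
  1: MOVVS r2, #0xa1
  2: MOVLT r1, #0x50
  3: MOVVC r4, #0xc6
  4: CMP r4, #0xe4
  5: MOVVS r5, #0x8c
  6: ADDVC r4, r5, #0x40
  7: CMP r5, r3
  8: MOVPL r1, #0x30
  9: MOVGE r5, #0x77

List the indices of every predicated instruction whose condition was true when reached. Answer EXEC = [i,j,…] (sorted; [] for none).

[0] flags=1000 → (cmp)
[1] flags=1000 VS?F → skip
[2] flags=1000 LT?T → r1=0x50
[3] flags=1000 VC?T → r4=0xc6
[4] flags=1000 → (cmp)
[5] flags=1000 VS?F → skip
[6] flags=1000 VC?T → r4=0x62
[7] flags=1000 → (cmp)
[8] flags=1000 PL?F → skip
[9] flags=1000 GE?F → skip

EXEC = [2,3,6]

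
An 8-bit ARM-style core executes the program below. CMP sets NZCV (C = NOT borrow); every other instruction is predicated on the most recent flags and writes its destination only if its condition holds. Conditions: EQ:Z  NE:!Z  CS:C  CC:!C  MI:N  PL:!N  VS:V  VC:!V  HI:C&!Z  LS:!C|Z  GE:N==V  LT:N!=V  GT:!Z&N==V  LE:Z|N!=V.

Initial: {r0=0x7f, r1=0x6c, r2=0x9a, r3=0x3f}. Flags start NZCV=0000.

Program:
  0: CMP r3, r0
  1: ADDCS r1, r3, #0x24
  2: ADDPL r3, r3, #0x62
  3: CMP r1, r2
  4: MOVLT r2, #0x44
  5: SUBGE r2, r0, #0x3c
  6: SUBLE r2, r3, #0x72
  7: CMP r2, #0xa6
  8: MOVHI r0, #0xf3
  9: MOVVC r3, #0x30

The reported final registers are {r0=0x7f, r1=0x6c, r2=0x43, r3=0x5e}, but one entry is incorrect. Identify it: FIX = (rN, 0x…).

FIX = (r3, 0x3f)

[0] flags=1000 → (cmp)
[1] flags=1000 CS?F → skip
[2] flags=1000 PL?F → skip
[3] flags=1001 → (cmp)
[4] flags=1001 LT?F → skip
[5] flags=1001 GE?T → r2=0x43
[6] flags=1001 LE?F → skip
[7] flags=1001 → (cmp)
[8] flags=1001 HI?F → skip
[9] flags=1001 VC?F → skip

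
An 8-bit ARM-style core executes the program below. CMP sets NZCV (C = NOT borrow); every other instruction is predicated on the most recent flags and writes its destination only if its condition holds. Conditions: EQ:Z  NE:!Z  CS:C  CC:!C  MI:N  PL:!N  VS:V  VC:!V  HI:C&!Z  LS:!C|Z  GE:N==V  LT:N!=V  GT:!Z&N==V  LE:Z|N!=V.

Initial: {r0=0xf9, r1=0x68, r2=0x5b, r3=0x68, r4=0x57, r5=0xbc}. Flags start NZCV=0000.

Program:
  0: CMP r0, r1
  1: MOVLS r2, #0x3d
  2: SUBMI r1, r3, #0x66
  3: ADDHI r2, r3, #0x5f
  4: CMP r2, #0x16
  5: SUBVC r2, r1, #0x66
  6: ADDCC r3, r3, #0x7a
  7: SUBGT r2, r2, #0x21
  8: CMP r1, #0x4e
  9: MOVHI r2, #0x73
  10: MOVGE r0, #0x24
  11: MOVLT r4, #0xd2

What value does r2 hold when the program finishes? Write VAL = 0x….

0: ✓ CMP  NZCV=1010
1: · MOVLS
2: ✓ SUBMI  r1←0x02
3: ✓ ADDHI  r2←0xc7
4: ✓ CMP  NZCV=1010
5: ✓ SUBVC  r2←0x9c
6: · ADDCC
7: · SUBGT
8: ✓ CMP  NZCV=1000
9: · MOVHI
10: · MOVGE
11: ✓ MOVLT  r4←0xd2

VAL = 0x9c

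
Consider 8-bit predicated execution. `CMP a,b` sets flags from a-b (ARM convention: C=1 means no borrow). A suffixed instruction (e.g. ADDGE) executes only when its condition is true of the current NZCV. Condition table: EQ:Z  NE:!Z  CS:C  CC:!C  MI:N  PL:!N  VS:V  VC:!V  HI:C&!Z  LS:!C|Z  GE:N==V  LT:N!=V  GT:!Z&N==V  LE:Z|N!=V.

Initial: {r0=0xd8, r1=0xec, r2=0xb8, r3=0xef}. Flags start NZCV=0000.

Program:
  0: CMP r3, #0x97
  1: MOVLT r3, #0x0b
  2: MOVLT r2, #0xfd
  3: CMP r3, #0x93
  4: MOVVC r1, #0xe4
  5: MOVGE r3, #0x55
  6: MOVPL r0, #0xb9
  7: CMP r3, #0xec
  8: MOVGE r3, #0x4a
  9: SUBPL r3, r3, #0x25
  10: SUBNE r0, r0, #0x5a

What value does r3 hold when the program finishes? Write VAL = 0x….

0: ✓ CMP  NZCV=0010
1: · MOVLT
2: · MOVLT
3: ✓ CMP  NZCV=0010
4: ✓ MOVVC  r1←0xe4
5: ✓ MOVGE  r3←0x55
6: ✓ MOVPL  r0←0xb9
7: ✓ CMP  NZCV=0000
8: ✓ MOVGE  r3←0x4a
9: ✓ SUBPL  r3←0x25
10: ✓ SUBNE  r0←0x5f

VAL = 0x25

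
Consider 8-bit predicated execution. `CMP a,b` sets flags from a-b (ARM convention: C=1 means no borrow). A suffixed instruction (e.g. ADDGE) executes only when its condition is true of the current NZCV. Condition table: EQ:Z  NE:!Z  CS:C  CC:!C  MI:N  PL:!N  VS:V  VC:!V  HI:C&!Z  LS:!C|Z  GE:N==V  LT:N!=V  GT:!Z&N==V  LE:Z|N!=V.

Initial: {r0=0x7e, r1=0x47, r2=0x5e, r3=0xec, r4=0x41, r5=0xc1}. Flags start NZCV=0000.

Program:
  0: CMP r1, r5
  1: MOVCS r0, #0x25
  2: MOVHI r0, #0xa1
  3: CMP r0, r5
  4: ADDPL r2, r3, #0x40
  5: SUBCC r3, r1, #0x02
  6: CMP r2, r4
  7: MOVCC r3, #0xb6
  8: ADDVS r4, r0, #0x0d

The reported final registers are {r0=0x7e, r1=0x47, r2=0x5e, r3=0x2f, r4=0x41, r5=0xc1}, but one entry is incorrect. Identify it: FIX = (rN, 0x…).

FIX = (r3, 0x45)

[0] flags=1001 → (cmp)
[1] flags=1001 CS?F → skip
[2] flags=1001 HI?F → skip
[3] flags=1001 → (cmp)
[4] flags=1001 PL?F → skip
[5] flags=1001 CC?T → r3=0x45
[6] flags=0010 → (cmp)
[7] flags=0010 CC?F → skip
[8] flags=0010 VS?F → skip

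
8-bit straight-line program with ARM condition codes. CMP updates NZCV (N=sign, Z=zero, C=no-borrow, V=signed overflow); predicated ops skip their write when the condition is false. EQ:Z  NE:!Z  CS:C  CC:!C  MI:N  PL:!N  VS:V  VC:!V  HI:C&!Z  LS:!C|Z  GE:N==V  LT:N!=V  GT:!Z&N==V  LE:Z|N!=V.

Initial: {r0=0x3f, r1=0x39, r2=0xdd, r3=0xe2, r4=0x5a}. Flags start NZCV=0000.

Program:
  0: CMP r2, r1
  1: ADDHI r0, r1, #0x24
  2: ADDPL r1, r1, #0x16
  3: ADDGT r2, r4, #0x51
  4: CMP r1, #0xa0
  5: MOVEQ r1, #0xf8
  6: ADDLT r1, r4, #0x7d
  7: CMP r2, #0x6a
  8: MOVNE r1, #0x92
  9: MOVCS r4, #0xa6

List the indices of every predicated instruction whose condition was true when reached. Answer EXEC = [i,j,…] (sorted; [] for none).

0: ✓ CMP  NZCV=1010
1: ✓ ADDHI  r0←0x5d
2: · ADDPL
3: · ADDGT
4: ✓ CMP  NZCV=1001
5: · MOVEQ
6: · ADDLT
7: ✓ CMP  NZCV=0011
8: ✓ MOVNE  r1←0x92
9: ✓ MOVCS  r4←0xa6

EXEC = [1,8,9]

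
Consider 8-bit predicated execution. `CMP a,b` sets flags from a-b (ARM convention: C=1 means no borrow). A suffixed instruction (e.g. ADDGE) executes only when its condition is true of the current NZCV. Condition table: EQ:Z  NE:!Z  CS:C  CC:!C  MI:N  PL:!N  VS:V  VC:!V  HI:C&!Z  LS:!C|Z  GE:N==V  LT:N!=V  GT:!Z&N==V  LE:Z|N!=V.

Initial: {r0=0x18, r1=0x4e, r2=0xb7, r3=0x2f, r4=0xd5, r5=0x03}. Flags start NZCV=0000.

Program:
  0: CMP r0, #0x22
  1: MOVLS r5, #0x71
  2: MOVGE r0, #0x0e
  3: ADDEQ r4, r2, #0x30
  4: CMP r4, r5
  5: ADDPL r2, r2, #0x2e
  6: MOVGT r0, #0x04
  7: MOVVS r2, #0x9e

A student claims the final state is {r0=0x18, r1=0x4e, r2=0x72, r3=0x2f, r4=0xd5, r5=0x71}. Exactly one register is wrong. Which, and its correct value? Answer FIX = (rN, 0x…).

0: ✓ CMP  NZCV=1000
1: ✓ MOVLS  r5←0x71
2: · MOVGE
3: · ADDEQ
4: ✓ CMP  NZCV=0011
5: ✓ ADDPL  r2←0xe5
6: · MOVGT
7: ✓ MOVVS  r2←0x9e

FIX = (r2, 0x9e)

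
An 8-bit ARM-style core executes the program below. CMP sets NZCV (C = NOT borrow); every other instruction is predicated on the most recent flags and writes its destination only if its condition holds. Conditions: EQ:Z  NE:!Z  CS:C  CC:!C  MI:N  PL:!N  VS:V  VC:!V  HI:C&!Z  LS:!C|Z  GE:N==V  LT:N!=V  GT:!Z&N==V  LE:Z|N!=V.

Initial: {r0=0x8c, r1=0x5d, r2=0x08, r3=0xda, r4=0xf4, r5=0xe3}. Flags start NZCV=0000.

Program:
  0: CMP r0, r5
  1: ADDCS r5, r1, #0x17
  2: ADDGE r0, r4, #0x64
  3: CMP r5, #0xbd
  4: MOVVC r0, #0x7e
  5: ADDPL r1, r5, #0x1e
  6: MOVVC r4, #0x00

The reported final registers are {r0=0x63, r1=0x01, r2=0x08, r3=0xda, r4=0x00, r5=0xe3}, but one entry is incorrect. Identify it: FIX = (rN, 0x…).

[0] flags=1000 → (cmp)
[1] flags=1000 CS?F → skip
[2] flags=1000 GE?F → skip
[3] flags=0010 → (cmp)
[4] flags=0010 VC?T → r0=0x7e
[5] flags=0010 PL?T → r1=0x01
[6] flags=0010 VC?T → r4=0x00

FIX = (r0, 0x7e)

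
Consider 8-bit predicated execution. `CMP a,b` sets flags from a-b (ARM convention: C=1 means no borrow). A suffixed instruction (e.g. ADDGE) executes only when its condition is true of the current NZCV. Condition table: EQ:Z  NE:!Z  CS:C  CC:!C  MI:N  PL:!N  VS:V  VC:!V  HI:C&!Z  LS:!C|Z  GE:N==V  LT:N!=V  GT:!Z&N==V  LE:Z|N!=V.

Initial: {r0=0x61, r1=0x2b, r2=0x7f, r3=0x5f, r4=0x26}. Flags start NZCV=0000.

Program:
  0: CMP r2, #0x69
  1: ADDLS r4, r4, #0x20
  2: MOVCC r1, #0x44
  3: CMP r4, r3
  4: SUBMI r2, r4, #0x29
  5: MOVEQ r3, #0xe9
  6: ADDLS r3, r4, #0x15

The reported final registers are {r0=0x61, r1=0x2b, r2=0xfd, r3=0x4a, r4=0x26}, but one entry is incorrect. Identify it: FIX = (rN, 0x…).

0: ✓ CMP  NZCV=0010
1: · ADDLS
2: · MOVCC
3: ✓ CMP  NZCV=1000
4: ✓ SUBMI  r2←0xfd
5: · MOVEQ
6: ✓ ADDLS  r3←0x3b

FIX = (r3, 0x3b)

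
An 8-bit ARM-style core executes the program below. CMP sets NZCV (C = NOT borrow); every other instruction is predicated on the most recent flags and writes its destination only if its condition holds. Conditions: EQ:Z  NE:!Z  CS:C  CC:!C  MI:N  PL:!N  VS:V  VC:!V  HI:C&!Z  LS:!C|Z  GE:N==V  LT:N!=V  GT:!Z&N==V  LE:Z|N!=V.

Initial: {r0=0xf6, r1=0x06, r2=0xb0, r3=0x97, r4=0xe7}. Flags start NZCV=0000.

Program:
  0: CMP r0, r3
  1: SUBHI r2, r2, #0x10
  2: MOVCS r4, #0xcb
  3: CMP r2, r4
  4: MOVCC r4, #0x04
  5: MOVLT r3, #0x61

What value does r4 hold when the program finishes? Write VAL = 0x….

0: ✓ CMP  NZCV=0010
1: ✓ SUBHI  r2←0xa0
2: ✓ MOVCS  r4←0xcb
3: ✓ CMP  NZCV=1000
4: ✓ MOVCC  r4←0x04
5: ✓ MOVLT  r3←0x61

VAL = 0x04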